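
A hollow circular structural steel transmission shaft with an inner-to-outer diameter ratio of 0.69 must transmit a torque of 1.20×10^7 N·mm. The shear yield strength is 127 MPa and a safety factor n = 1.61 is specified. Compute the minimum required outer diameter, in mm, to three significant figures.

τ_allow = 127/1.61 = 78.88 MPa.
For a hollow shaft τ = 16T/[πd_o³(1−k⁴)] with k = 0.69, so 1−k⁴ = 0.7733.
d_o³ = 16T/[π τ_allow (1−k⁴)] = 16×1.2000×10^7/(π×78.88×0.7733) = 1.002×10^6 mm³.
d_o = 100.1 mm.

d_o = 100 mm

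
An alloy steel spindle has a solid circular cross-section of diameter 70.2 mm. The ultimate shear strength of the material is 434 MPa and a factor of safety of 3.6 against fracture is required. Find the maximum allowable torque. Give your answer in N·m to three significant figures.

τ_allow = 434/3.6 = 120.6 MPa.
For a solid shaft T_allow = τ_allow·πd³/16; πd³/16 = π×70.2³/16 = 67930 mm³.
T_allow = 120.6×67930 = 8.189×10^6 N·mm = 8189 N·m.

T_allow = 8190 N·m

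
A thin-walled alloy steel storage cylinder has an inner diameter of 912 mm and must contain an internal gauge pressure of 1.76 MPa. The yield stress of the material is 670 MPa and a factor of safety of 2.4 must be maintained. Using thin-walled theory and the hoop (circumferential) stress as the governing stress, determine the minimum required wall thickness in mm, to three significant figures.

σ_allow = 670/2.4 = 279.2 MPa.
Hoop stress σ_h = pD/(2t), so t = pD/(2σ_allow) = 1.76×912/(2×279.2) = 2.875 mm.

t = 2.87 mm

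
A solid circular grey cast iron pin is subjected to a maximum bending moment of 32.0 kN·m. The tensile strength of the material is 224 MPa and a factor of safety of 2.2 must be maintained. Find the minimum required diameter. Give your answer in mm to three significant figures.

σ_allow = 224/2.2 = 101.8 MPa.
For a solid circular section σ = 32M/(πd³), so d³ = 32M/(π σ_allow) = 32×3.2000×10^7/(π×101.8) = 3.201×10^6 mm³.
d = 147.4 mm.

d = 147 mm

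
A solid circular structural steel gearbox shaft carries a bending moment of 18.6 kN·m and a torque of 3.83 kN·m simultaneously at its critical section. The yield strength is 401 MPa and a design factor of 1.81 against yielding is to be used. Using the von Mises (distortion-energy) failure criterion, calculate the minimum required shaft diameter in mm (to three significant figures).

σ_allow = σ_y/n = 401/1.81 = 221.5 MPa.
For a solid shaft σ_b = 32M/(πd³) and τ = 16T/(πd³), so the von Mises stress is σ' = (16/πd³)·√(4M²+3T²).
√(4M²+3T²) = √(4×(1.860×10^7)² + 3×(3.830×10^6)²) = 3.779×10^7 N·mm.
d³ = 16×3.779×10^7/(π×221.5) = 868700 mm³.
d = 95.41 mm.

d = 95.4 mm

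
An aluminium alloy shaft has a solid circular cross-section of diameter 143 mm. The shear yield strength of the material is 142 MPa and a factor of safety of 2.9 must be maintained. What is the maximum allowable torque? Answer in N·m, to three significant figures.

T_allow = 28100 N·m

τ_allow = 142/2.9 = 48.97 MPa.
For a solid shaft T_allow = τ_allow·πd³/16; πd³/16 = π×143³/16 = 574200 mm³.
T_allow = 48.97×574200 = 2.811×10^7 N·mm = 28110 N·m.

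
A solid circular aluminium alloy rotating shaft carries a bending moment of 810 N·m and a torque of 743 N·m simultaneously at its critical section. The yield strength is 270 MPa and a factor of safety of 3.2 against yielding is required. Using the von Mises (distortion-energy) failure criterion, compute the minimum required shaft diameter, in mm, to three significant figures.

σ_allow = σ_y/n = 270/3.2 = 84.38 MPa.
For a solid shaft σ_b = 32M/(πd³) and τ = 16T/(πd³), so the von Mises stress is σ' = (16/πd³)·√(4M²+3T²).
√(4M²+3T²) = √(4×(810000)² + 3×(743000)²) = 2.069×10^6 N·mm.
d³ = 16×2.069×10^6/(π×84.38) = 124900 mm³.
d = 49.98 mm.

d = 50.0 mm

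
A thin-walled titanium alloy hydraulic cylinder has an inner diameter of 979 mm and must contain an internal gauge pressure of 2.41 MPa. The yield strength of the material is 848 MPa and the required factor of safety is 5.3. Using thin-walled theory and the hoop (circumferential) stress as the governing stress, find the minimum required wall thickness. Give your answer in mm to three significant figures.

σ_allow = 848/5.3 = 160.0 MPa.
Hoop stress σ_h = pD/(2t), so t = pD/(2σ_allow) = 2.41×979/(2×160.0) = 7.373 mm.

t = 7.37 mm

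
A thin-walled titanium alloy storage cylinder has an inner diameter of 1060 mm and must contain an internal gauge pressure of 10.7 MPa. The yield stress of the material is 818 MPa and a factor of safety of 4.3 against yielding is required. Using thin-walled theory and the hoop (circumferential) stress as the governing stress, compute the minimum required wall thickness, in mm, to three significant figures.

σ_allow = 818/4.3 = 190.2 MPa.
Hoop stress σ_h = pD/(2t), so t = pD/(2σ_allow) = 10.7×1060/(2×190.2) = 29.81 mm.

t = 29.8 mm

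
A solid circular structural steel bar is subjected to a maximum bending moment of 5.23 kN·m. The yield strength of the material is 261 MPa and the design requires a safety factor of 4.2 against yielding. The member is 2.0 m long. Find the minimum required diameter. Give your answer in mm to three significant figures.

d = 95.0 mm

σ_allow = 261/4.2 = 62.14 MPa.
For a solid circular section σ = 32M/(πd³), so d³ = 32M/(π σ_allow) = 32×5230000/(π×62.14) = 857300 mm³.
d = 95.00 mm.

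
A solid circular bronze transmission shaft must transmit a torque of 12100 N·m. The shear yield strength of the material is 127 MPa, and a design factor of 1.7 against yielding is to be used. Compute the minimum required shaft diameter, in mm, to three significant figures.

Allowable shear stress τ_allow = 127/1.7 = 74.71 MPa.
For a solid shaft τ = 16T/(πd³), so d³ = 16T/(π τ_allow) = 16×1.2100×10^7/(π×74.71) = 824900 mm³.
d = (824900)^(1/3) = 93.79 mm.

d = 93.8 mm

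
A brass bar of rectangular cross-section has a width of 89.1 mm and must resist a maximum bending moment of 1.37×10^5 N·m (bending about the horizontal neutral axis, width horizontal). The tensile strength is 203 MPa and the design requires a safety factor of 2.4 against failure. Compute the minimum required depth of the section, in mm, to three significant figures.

σ_allow = 203/2.4 = 84.58 MPa.
For a rectangular section σ = 6M/(bh²), so h² = 6M/(b σ_allow) = 6×1.3700×10^8/(89.1×84.58) = 109100 mm².
h = 330.3 mm.

h = 330 mm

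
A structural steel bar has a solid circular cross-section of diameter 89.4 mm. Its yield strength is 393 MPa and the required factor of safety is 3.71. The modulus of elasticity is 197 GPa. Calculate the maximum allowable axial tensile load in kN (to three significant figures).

F_allow = 665 kN

σ_allow = 393/3.71 = 105.9 MPa.
A = πd²/4 = π×89.4²/4 = 6277 mm².
F_allow = σ_allow × A = 105.9×6277 = 664900 N.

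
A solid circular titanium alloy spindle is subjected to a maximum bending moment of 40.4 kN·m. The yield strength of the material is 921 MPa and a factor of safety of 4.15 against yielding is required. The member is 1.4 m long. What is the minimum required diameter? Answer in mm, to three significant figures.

σ_allow = 921/4.15 = 221.9 MPa.
For a solid circular section σ = 32M/(πd³), so d³ = 32M/(π σ_allow) = 32×4.0400×10^7/(π×221.9) = 1.854×10^6 mm³.
d = 122.9 mm.

d = 123 mm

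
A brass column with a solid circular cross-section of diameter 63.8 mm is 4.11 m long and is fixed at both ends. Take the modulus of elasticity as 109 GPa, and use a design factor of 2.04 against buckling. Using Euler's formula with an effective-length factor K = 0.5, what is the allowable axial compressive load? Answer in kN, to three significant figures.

I = πd⁴/64 = π×63.8⁴/64 = 813300 mm⁴.
Effective length L_e = KL = 0.5×4.11 m = 2055 mm.
Euler critical load P_cr = π²EI/L_e² = π²×109000×813300/2055² = 207200 N.
P_allow = P_cr/n = 207200/2.04 = 101600 N.

P_allow = 102 kN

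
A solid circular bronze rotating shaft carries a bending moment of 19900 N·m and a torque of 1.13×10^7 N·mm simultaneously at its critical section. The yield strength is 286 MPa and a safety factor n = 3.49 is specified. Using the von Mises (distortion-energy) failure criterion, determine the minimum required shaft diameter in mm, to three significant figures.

σ_allow = σ_y/n = 286/3.49 = 81.95 MPa.
For a solid shaft σ_b = 32M/(πd³) and τ = 16T/(πd³), so the von Mises stress is σ' = (16/πd³)·√(4M²+3T²).
√(4M²+3T²) = √(4×(1.990×10^7)² + 3×(1.130×10^7)²) = 4.435×10^7 N·mm.
d³ = 16×4.435×10^7/(π×81.95) = 2.756×10^6 mm³.
d = 140.2 mm.

d = 140 mm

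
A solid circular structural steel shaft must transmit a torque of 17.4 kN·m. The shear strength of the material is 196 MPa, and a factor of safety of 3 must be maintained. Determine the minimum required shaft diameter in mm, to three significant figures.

d = 111 mm

Allowable shear stress τ_allow = 196/3 = 65.33 MPa.
For a solid shaft τ = 16T/(πd³), so d³ = 16T/(π τ_allow) = 16×1.7400×10^7/(π×65.33) = 1.356×10^6 mm³.
d = (1.356×10^6)^(1/3) = 110.7 mm.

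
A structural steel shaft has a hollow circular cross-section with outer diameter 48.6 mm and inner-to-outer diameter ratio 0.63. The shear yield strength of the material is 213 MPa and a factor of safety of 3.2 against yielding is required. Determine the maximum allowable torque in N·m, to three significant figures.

T_allow = 1260 N·m

τ_allow = 213/3.2 = 66.56 MPa.
For a hollow shaft T_allow = τ_allow·πd_o³(1−k⁴)/16 with 1−k⁴ = 0.8425, so πd_o³(1−k⁴)/16 = 18990 mm³.
T_allow = 66.56×18990 = 1.264×10^6 N·mm = 1264 N·m.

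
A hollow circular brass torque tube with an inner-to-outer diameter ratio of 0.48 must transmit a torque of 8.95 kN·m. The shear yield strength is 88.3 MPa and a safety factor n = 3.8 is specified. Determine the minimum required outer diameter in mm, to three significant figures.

τ_allow = 88.3/3.8 = 23.24 MPa.
For a hollow shaft τ = 16T/[πd_o³(1−k⁴)] with k = 0.48, so 1−k⁴ = 0.9469.
d_o³ = 16T/[π τ_allow (1−k⁴)] = 16×8950000/(π×23.24×0.9469) = 2.072×10^6 mm³.
d_o = 127.5 mm.

d_o = 127 mm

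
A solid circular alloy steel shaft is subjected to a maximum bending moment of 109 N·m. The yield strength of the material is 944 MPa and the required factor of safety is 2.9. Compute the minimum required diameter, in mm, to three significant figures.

d = 15.1 mm

σ_allow = 944/2.9 = 325.5 MPa.
For a solid circular section σ = 32M/(πd³), so d³ = 32M/(π σ_allow) = 32×109000/(π×325.5) = 3411 mm³.
d = 15.05 mm.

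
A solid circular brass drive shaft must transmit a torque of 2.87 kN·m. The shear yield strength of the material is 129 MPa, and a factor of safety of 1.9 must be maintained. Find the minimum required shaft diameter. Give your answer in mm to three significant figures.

d = 59.9 mm

Allowable shear stress τ_allow = 129/1.9 = 67.89 MPa.
For a solid shaft τ = 16T/(πd³), so d³ = 16T/(π τ_allow) = 16×2870000/(π×67.89) = 215300 mm³.
d = (215300)^(1/3) = 59.93 mm.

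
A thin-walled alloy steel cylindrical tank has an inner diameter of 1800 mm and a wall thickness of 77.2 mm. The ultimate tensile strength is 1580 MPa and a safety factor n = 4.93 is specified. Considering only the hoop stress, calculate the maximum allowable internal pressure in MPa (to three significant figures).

σ_allow = 1580/4.93 = 320.5 MPa.
σ_h = pD/(2t) → p_allow = 2σ_allow t/D = 2×320.5×77.2/1800 = 27.49 MPa.

p_allow = 27.5 MPa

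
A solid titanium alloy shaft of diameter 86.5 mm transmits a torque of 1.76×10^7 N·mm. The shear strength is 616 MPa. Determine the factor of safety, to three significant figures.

τ = 16T/(πd³) = 16×1.7600×10^7/(π×86.5³) = 138.5 MPa.
n = τ_limit/τ = 616/138.5 = 4.448.

n = 4.45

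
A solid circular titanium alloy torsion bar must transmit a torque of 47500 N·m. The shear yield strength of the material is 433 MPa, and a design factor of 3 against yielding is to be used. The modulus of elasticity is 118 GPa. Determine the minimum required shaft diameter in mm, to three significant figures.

d = 119 mm

Allowable shear stress τ_allow = 433/3 = 144.3 MPa.
For a solid shaft τ = 16T/(πd³), so d³ = 16T/(π τ_allow) = 16×4.7500×10^7/(π×144.3) = 1.676×10^6 mm³.
d = (1.676×10^6)^(1/3) = 118.8 mm.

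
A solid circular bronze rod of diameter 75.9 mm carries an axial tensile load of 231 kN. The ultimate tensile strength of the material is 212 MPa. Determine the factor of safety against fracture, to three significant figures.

A = πd²/4 = 4525 mm².
σ = F/A = 231000/4525 = 51.06 MPa.
n = 212/51.06 = 4.152.

n = 4.15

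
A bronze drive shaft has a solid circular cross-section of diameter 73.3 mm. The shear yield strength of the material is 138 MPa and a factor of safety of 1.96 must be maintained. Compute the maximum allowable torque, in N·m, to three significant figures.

T_allow = 5440 N·m

τ_allow = 138/1.96 = 70.41 MPa.
For a solid shaft T_allow = τ_allow·πd³/16; πd³/16 = π×73.3³/16 = 77330 mm³.
T_allow = 70.41×77330 = 5.445×10^6 N·mm = 5445 N·m.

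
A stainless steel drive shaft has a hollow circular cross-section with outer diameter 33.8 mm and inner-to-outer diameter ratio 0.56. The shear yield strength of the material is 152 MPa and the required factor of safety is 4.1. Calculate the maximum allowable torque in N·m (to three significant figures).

τ_allow = 152/4.1 = 37.07 MPa.
For a hollow shaft T_allow = τ_allow·πd_o³(1−k⁴)/16 with 1−k⁴ = 0.9017, so πd_o³(1−k⁴)/16 = 6836 mm³.
T_allow = 37.07×6836 = 253400 N·mm = 253.4 N·m.

T_allow = 253 N·m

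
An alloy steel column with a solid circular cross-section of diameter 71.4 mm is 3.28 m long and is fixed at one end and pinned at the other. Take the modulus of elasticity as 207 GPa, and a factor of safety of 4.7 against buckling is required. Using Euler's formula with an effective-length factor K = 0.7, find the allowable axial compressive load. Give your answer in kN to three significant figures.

P_allow = 105 kN

I = πd⁴/64 = π×71.4⁴/64 = 1.276×10^6 mm⁴.
Effective length L_e = KL = 0.7×3.28 m = 2296 mm.
Euler critical load P_cr = π²EI/L_e² = π²×207000×1.276×10^6/2296² = 494400 N.
P_allow = P_cr/n = 494400/4.7 = 105200 N.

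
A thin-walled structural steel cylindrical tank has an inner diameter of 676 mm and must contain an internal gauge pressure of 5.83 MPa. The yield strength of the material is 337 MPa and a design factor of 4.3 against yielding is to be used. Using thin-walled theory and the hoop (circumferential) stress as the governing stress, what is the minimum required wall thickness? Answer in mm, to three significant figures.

t = 25.1 mm

σ_allow = 337/4.3 = 78.37 MPa.
Hoop stress σ_h = pD/(2t), so t = pD/(2σ_allow) = 5.83×676/(2×78.37) = 25.14 mm.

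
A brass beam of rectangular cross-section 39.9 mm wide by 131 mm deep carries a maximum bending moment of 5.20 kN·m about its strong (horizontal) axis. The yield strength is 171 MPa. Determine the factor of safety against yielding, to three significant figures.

n = 3.75

Section modulus S = bh²/6 = 39.9×131²/6 = 114100 mm³.
σ = M/S = 5200000/114100 = 45.57 MPa.
n = 171/45.57 = 3.753.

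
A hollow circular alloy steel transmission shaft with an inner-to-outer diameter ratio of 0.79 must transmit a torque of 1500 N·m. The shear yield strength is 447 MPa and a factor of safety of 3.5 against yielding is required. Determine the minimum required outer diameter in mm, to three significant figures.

τ_allow = 447/3.5 = 127.7 MPa.
For a hollow shaft τ = 16T/[πd_o³(1−k⁴)] with k = 0.79, so 1−k⁴ = 0.6105.
d_o³ = 16T/[π τ_allow (1−k⁴)] = 16×1500000/(π×127.7×0.6105) = 97980 mm³.
d_o = 46.10 mm.

d_o = 46.1 mm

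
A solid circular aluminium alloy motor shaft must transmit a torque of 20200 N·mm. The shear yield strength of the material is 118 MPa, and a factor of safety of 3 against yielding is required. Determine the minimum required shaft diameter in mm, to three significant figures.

d = 13.8 mm

Allowable shear stress τ_allow = 118/3 = 39.33 MPa.
For a solid shaft τ = 16T/(πd³), so d³ = 16T/(π τ_allow) = 16×20200/(π×39.33) = 2616 mm³.
d = (2616)^(1/3) = 13.78 mm.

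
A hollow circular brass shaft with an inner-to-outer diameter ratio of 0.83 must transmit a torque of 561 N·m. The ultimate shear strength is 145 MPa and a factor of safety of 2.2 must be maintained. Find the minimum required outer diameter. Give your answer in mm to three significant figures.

d_o = 43.5 mm

τ_allow = 145/2.2 = 65.91 MPa.
For a hollow shaft τ = 16T/[πd_o³(1−k⁴)] with k = 0.83, so 1−k⁴ = 0.5254.
d_o³ = 16T/[π τ_allow (1−k⁴)] = 16×561000/(π×65.91×0.5254) = 82510 mm³.
d_o = 43.53 mm.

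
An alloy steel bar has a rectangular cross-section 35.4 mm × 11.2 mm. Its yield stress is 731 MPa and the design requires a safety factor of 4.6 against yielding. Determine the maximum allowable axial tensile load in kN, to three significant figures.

σ_allow = 731/4.6 = 158.9 MPa.
A = 35.4×11.2 = 396.5 mm².
F_allow = σ_allow × A = 158.9×396.5 = 63010 N.

F_allow = 63.0 kN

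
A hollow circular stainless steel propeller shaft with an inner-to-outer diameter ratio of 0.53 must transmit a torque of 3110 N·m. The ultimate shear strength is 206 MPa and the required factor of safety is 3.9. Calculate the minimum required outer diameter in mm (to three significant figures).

τ_allow = 206/3.9 = 52.82 MPa.
For a hollow shaft τ = 16T/[πd_o³(1−k⁴)] with k = 0.53, so 1−k⁴ = 0.9211.
d_o³ = 16T/[π τ_allow (1−k⁴)] = 16×3110000/(π×52.82×0.9211) = 325600 mm³.
d_o = 68.79 mm.

d_o = 68.8 mm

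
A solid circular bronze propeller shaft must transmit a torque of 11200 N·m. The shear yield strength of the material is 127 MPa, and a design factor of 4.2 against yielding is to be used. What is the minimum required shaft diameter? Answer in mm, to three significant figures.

d = 124 mm

Allowable shear stress τ_allow = 127/4.2 = 30.24 MPa.
For a solid shaft τ = 16T/(πd³), so d³ = 16T/(π τ_allow) = 16×1.1200×10^7/(π×30.24) = 1.886×10^6 mm³.
d = (1.886×10^6)^(1/3) = 123.6 mm.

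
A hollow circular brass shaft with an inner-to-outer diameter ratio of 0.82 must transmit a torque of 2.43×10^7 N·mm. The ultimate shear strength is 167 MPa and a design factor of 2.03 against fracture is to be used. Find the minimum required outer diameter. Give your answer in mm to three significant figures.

d_o = 140 mm

τ_allow = 167/2.03 = 82.27 MPa.
For a hollow shaft τ = 16T/[πd_o³(1−k⁴)] with k = 0.82, so 1−k⁴ = 0.5479.
d_o³ = 16T/[π τ_allow (1−k⁴)] = 16×2.4300×10^7/(π×82.27×0.5479) = 2.746×10^6 mm³.
d_o = 140.0 mm.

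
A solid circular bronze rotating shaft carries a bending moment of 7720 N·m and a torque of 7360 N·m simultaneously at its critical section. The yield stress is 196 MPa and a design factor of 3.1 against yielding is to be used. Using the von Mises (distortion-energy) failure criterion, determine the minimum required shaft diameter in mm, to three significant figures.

σ_allow = σ_y/n = 196/3.1 = 63.23 MPa.
For a solid shaft σ_b = 32M/(πd³) and τ = 16T/(πd³), so the von Mises stress is σ' = (16/πd³)·√(4M²+3T²).
√(4M²+3T²) = √(4×(7.720×10^6)² + 3×(7.360×10^6)²) = 2.002×10^7 N·mm.
d³ = 16×2.002×10^7/(π×63.23) = 1.613×10^6 mm³.
d = 117.3 mm.

d = 117 mm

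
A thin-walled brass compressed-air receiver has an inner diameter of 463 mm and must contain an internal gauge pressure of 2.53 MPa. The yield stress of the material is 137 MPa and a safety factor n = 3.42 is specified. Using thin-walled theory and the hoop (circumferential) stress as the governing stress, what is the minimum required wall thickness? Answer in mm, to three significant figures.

σ_allow = 137/3.42 = 40.06 MPa.
Hoop stress σ_h = pD/(2t), so t = pD/(2σ_allow) = 2.53×463/(2×40.06) = 14.62 mm.

t = 14.6 mm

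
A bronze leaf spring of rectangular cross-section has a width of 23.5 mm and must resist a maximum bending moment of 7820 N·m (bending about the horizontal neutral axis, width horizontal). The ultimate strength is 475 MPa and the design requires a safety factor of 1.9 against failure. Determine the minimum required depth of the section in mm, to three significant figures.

h = 89.4 mm

σ_allow = 475/1.9 = 250.0 MPa.
For a rectangular section σ = 6M/(bh²), so h² = 6M/(b σ_allow) = 6×7820000/(23.5×250.0) = 7986 mm².
h = 89.37 mm.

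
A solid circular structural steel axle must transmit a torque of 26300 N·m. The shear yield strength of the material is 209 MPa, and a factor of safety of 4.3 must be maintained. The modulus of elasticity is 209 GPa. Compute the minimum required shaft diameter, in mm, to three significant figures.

Allowable shear stress τ_allow = 209/4.3 = 48.60 MPa.
For a solid shaft τ = 16T/(πd³), so d³ = 16T/(π τ_allow) = 16×2.6300×10^7/(π×48.60) = 2.756×10^6 mm³.
d = (2.756×10^6)^(1/3) = 140.2 mm.

d = 140 mm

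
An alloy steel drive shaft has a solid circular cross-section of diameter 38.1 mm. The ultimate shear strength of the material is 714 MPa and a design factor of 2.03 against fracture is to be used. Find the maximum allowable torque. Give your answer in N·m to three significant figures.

τ_allow = 714/2.03 = 351.7 MPa.
For a solid shaft T_allow = τ_allow·πd³/16; πd³/16 = π×38.1³/16 = 10860 mm³.
T_allow = 351.7×10860 = 3.820×10^6 N·mm = 3820 N·m.

T_allow = 3820 N·m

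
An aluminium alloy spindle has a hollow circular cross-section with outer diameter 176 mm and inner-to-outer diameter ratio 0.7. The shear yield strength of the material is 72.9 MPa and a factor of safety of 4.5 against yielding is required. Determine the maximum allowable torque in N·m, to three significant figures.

T_allow = 13200 N·m

τ_allow = 72.9/4.5 = 16.20 MPa.
For a hollow shaft T_allow = τ_allow·πd_o³(1−k⁴)/16 with 1−k⁴ = 0.7599, so πd_o³(1−k⁴)/16 = 813400 mm³.
T_allow = 16.20×813400 = 1.318×10^7 N·mm = 13180 N·m.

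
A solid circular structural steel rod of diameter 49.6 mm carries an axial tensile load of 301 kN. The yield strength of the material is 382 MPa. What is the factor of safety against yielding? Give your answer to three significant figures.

A = πd²/4 = 1932 mm².
σ = F/A = 301000/1932 = 155.8 MPa.
n = 382/155.8 = 2.452.

n = 2.45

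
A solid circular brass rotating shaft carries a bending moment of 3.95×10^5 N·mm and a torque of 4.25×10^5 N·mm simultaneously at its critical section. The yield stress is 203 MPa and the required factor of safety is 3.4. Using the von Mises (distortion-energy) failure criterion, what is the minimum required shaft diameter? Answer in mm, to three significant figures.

σ_allow = σ_y/n = 203/3.4 = 59.71 MPa.
For a solid shaft σ_b = 32M/(πd³) and τ = 16T/(πd³), so the von Mises stress is σ' = (16/πd³)·√(4M²+3T²).
√(4M²+3T²) = √(4×(395000)² + 3×(425000)²) = 1.080×10^6 N·mm.
d³ = 16×1.080×10^6/(π×59.71) = 92110 mm³.
d = 45.16 mm.

d = 45.2 mm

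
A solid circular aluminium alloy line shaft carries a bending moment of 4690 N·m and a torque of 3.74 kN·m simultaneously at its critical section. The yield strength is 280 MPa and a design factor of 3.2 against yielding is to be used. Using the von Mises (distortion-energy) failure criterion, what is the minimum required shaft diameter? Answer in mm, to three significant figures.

d = 87.2 mm

σ_allow = σ_y/n = 280/3.2 = 87.50 MPa.
For a solid shaft σ_b = 32M/(πd³) and τ = 16T/(πd³), so the von Mises stress is σ' = (16/πd³)·√(4M²+3T²).
√(4M²+3T²) = √(4×(4.690×10^6)² + 3×(3.740×10^6)²) = 1.140×10^7 N·mm.
d³ = 16×1.140×10^7/(π×87.50) = 663500 mm³.
d = 87.22 mm.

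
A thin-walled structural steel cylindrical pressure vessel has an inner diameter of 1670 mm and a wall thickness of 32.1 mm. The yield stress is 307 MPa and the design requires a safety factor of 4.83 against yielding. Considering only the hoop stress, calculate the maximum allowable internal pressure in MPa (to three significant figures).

σ_allow = 307/4.83 = 63.56 MPa.
σ_h = pD/(2t) → p_allow = 2σ_allow t/D = 2×63.56×32.1/1670 = 2.443 MPa.

p_allow = 2.44 MPa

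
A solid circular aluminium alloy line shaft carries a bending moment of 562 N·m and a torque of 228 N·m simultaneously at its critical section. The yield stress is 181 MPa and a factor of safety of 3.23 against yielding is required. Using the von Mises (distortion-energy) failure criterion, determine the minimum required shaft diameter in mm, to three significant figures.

σ_allow = σ_y/n = 181/3.23 = 56.04 MPa.
For a solid shaft σ_b = 32M/(πd³) and τ = 16T/(πd³), so the von Mises stress is σ' = (16/πd³)·√(4M²+3T²).
√(4M²+3T²) = √(4×(562000)² + 3×(228000)²) = 1.191×10^6 N·mm.
d³ = 16×1.191×10^6/(π×56.04) = 108300 mm³.
d = 47.66 mm.

d = 47.7 mm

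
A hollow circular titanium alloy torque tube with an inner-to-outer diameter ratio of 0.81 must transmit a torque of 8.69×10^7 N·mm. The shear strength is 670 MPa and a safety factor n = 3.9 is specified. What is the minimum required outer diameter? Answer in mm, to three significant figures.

d_o = 165 mm

τ_allow = 670/3.9 = 171.8 MPa.
For a hollow shaft τ = 16T/[πd_o³(1−k⁴)] with k = 0.81, so 1−k⁴ = 0.5695.
d_o³ = 16T/[π τ_allow (1−k⁴)] = 16×8.6900×10^7/(π×171.8×0.5695) = 4.523×10^6 mm³.
d_o = 165.4 mm.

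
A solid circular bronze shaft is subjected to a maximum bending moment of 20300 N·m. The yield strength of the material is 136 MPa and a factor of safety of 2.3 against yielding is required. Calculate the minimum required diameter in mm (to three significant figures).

σ_allow = 136/2.3 = 59.13 MPa.
For a solid circular section σ = 32M/(πd³), so d³ = 32M/(π σ_allow) = 32×2.0300×10^7/(π×59.13) = 3.497×10^6 mm³.
d = 151.8 mm.

d = 152 mm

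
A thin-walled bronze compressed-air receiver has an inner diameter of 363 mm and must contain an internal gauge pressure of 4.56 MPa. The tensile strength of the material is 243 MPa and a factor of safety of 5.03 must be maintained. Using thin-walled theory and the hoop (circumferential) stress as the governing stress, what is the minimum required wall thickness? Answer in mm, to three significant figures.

t = 17.1 mm

σ_allow = 243/5.03 = 48.31 MPa.
Hoop stress σ_h = pD/(2t), so t = pD/(2σ_allow) = 4.56×363/(2×48.31) = 17.13 mm.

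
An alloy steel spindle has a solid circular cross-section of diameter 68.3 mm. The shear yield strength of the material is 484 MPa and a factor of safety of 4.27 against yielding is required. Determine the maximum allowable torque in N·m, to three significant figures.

T_allow = 7090 N·m

τ_allow = 484/4.27 = 113.3 MPa.
For a solid shaft T_allow = τ_allow·πd³/16; πd³/16 = π×68.3³/16 = 62560 mm³.
T_allow = 113.3×62560 = 7.091×10^6 N·mm = 7091 N·m.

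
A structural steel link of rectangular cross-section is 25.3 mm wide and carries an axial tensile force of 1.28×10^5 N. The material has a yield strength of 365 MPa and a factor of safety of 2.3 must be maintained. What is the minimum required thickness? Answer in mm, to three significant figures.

t = 31.9 mm

σ_allow = 365/2.3 = 158.7 MPa.
Required area A = F/σ_allow = 128000/158.7 = 806.6 mm².
t = A/w = 806.6/25.3 = 31.88 mm.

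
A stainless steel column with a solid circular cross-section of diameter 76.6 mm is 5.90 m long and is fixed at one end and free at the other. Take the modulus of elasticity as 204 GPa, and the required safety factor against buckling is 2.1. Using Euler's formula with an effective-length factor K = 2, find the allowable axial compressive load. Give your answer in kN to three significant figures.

P_allow = 11.6 kN

I = πd⁴/64 = π×76.6⁴/64 = 1.690×10^6 mm⁴.
Effective length L_e = KL = 2×5.90 m = 11800 mm.
Euler critical load P_cr = π²EI/L_e² = π²×204000×1.690×10^6/11800² = 24440 N.
P_allow = P_cr/n = 24440/2.1 = 11640 N.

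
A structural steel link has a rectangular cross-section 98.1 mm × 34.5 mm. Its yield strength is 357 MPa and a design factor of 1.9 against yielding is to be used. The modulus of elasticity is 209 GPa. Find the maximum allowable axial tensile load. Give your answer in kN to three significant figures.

F_allow = 636 kN

σ_allow = 357/1.9 = 187.9 MPa.
A = 98.1×34.5 = 3384 mm².
F_allow = σ_allow × A = 187.9×3384 = 635900 N.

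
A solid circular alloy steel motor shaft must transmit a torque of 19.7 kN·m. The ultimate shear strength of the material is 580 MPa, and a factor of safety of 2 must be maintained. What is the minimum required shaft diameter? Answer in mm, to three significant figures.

Allowable shear stress τ_allow = 580/2 = 290.0 MPa.
For a solid shaft τ = 16T/(πd³), so d³ = 16T/(π τ_allow) = 16×1.9700×10^7/(π×290.0) = 346000 mm³.
d = (346000)^(1/3) = 70.20 mm.

d = 70.2 mm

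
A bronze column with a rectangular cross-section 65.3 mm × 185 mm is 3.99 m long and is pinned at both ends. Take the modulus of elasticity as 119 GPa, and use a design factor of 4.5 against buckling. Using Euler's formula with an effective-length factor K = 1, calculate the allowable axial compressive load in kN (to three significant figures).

Buckling occurs about the weak axis: I_min = h·b³/12 = 185×65.3³/12 = 4.293×10^6 mm⁴ (b = 65.3 mm is the smaller dimension).
Effective length L_e = KL = 1×3.99 m = 3990 mm.
Euler critical load P_cr = π²EI/L_e² = π²×119000×4.293×10^6/3990² = 316700 N.
P_allow = P_cr/n = 316700/4.5 = 70380 N.

P_allow = 70.4 kN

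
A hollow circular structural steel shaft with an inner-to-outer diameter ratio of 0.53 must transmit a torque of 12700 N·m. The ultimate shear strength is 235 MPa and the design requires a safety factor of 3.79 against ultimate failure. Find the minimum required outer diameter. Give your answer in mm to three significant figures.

τ_allow = 235/3.79 = 62.01 MPa.
For a hollow shaft τ = 16T/[πd_o³(1−k⁴)] with k = 0.53, so 1−k⁴ = 0.9211.
d_o³ = 16T/[π τ_allow (1−k⁴)] = 16×1.2700×10^7/(π×62.01×0.9211) = 1.133×10^6 mm³.
d_o = 104.2 mm.

d_o = 104 mm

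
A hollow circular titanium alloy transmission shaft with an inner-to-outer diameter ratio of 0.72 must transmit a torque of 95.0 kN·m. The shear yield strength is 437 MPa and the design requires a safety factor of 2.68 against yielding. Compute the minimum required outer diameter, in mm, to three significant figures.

d_o = 159 mm

τ_allow = 437/2.68 = 163.1 MPa.
For a hollow shaft τ = 16T/[πd_o³(1−k⁴)] with k = 0.72, so 1−k⁴ = 0.7313.
d_o³ = 16T/[π τ_allow (1−k⁴)] = 16×9.5000×10^7/(π×163.1×0.7313) = 4.058×10^6 mm³.
d_o = 159.5 mm.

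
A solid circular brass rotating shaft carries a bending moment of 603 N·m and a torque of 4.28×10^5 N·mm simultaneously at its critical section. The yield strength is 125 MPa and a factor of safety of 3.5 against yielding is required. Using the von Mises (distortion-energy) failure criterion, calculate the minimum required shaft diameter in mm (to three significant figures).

σ_allow = σ_y/n = 125/3.5 = 35.71 MPa.
For a solid shaft σ_b = 32M/(πd³) and τ = 16T/(πd³), so the von Mises stress is σ' = (16/πd³)·√(4M²+3T²).
√(4M²+3T²) = √(4×(603000)² + 3×(428000)²) = 1.416×10^6 N·mm.
d³ = 16×1.416×10^6/(π×35.71) = 201900 mm³.
d = 58.66 mm.

d = 58.7 mm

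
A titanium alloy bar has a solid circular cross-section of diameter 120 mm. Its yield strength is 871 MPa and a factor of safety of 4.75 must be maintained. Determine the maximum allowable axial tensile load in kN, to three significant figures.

σ_allow = 871/4.75 = 183.4 MPa.
A = πd²/4 = π×120²/4 = 11310 mm².
F_allow = σ_allow × A = 183.4×11310 = 2.074×10^6 N.

F_allow = 2070 kN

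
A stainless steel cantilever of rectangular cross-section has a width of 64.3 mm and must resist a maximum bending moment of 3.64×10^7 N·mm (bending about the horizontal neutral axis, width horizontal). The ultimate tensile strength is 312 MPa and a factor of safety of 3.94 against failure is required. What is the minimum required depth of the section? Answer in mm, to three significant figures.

h = 207 mm

σ_allow = 312/3.94 = 79.19 MPa.
For a rectangular section σ = 6M/(bh²), so h² = 6M/(b σ_allow) = 6×3.6400×10^7/(64.3×79.19) = 42890 mm².
h = 207.1 mm.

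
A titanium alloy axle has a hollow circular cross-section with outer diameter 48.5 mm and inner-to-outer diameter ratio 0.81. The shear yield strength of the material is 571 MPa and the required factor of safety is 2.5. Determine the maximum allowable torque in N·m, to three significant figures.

τ_allow = 571/2.5 = 228.4 MPa.
For a hollow shaft T_allow = τ_allow·πd_o³(1−k⁴)/16 with 1−k⁴ = 0.5695, so πd_o³(1−k⁴)/16 = 12760 mm³.
T_allow = 228.4×12760 = 2.914×10^6 N·mm = 2914 N·m.

T_allow = 2910 N·m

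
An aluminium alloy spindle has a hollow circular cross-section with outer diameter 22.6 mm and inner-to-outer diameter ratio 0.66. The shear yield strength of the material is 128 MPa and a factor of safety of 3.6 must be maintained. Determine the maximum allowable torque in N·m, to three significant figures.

τ_allow = 128/3.6 = 35.56 MPa.
For a hollow shaft T_allow = τ_allow·πd_o³(1−k⁴)/16 with 1−k⁴ = 0.8103, so πd_o³(1−k⁴)/16 = 1836 mm³.
T_allow = 35.56×1836 = 65300 N·mm = 65.30 N·m.

T_allow = 65.3 N·m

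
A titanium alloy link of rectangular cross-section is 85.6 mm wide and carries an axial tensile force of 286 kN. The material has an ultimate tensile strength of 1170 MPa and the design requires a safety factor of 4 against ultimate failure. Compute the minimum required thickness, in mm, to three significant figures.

t = 11.4 mm

σ_allow = 1170/4 = 292.5 MPa.
Required area A = F/σ_allow = 286000/292.5 = 977.8 mm².
t = A/w = 977.8/85.6 = 11.42 mm.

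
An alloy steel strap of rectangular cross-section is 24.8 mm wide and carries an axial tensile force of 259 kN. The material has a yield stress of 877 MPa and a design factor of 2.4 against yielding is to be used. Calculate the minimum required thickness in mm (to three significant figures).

σ_allow = 877/2.4 = 365.4 MPa.
Required area A = F/σ_allow = 259000/365.4 = 708.8 mm².
t = A/w = 708.8/24.8 = 28.58 mm.

t = 28.6 mm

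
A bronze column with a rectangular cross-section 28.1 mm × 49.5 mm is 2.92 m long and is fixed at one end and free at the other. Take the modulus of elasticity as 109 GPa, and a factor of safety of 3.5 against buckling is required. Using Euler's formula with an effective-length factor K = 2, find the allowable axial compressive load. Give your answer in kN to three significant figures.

Buckling occurs about the weak axis: I_min = h·b³/12 = 49.5×28.1³/12 = 91530 mm⁴ (b = 28.1 mm is the smaller dimension).
Effective length L_e = KL = 2×2.92 m = 5840 mm.
Euler critical load P_cr = π²EI/L_e² = π²×109000×91530/5840² = 2887 N.
P_allow = P_cr/n = 2887/3.5 = 824.9 N.

P_allow = 0.825 kN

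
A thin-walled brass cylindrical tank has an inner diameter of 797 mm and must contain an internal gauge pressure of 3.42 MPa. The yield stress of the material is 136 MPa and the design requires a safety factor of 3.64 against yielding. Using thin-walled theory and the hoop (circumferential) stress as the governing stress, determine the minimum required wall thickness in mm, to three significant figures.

t = 36.5 mm

σ_allow = 136/3.64 = 37.36 MPa.
Hoop stress σ_h = pD/(2t), so t = pD/(2σ_allow) = 3.42×797/(2×37.36) = 36.48 mm.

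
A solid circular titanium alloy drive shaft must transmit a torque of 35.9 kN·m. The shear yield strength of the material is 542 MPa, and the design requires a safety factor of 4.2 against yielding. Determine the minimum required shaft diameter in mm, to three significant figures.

Allowable shear stress τ_allow = 542/4.2 = 129.0 MPa.
For a solid shaft τ = 16T/(πd³), so d³ = 16T/(π τ_allow) = 16×3.5900×10^7/(π×129.0) = 1.417×10^6 mm³.
d = (1.417×10^6)^(1/3) = 112.3 mm.

d = 112 mm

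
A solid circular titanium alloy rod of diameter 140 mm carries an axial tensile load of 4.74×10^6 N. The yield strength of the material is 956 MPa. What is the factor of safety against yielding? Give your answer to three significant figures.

A = πd²/4 = 15390 mm².
σ = F/A = 4740000/15390 = 307.9 MPa.
n = 956/307.9 = 3.105.

n = 3.10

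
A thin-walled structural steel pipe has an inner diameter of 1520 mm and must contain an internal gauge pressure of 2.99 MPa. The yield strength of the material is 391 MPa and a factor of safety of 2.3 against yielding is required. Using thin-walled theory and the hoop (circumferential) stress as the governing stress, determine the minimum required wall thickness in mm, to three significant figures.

t = 13.4 mm

σ_allow = 391/2.3 = 170.0 MPa.
Hoop stress σ_h = pD/(2t), so t = pD/(2σ_allow) = 2.99×1520/(2×170.0) = 13.37 mm.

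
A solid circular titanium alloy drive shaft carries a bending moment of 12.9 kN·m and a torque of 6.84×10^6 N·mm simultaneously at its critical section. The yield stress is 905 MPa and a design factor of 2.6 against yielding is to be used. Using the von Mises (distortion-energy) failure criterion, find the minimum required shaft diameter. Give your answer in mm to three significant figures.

d = 74.6 mm

σ_allow = σ_y/n = 905/2.6 = 348.1 MPa.
For a solid shaft σ_b = 32M/(πd³) and τ = 16T/(πd³), so the von Mises stress is σ' = (16/πd³)·√(4M²+3T²).
√(4M²+3T²) = √(4×(1.290×10^7)² + 3×(6.840×10^6)²) = 2.839×10^7 N·mm.
d³ = 16×2.839×10^7/(π×348.1) = 415400 mm³.
d = 74.61 mm.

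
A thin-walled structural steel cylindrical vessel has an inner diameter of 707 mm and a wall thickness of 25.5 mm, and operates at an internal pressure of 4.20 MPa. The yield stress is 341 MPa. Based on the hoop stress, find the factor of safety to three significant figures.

σ_h = pD/(2t) = 4.20×707/(2×25.5) = 58.22 MPa.
n = 341/58.22 = 5.857.

n = 5.86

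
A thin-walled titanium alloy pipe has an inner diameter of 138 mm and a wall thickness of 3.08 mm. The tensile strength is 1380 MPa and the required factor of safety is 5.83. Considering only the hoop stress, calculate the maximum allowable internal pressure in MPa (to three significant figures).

σ_allow = 1380/5.83 = 236.7 MPa.
σ_h = pD/(2t) → p_allow = 2σ_allow t/D = 2×236.7×3.08/138 = 10.57 MPa.

p_allow = 10.6 MPa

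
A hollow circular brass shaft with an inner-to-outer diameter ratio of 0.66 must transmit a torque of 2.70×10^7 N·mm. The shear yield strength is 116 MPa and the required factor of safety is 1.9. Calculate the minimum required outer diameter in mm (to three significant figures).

τ_allow = 116/1.9 = 61.05 MPa.
For a hollow shaft τ = 16T/[πd_o³(1−k⁴)] with k = 0.66, so 1−k⁴ = 0.8103.
d_o³ = 16T/[π τ_allow (1−k⁴)] = 16×2.7000×10^7/(π×61.05×0.8103) = 2.780×10^6 mm³.
d_o = 140.6 mm.

d_o = 141 mm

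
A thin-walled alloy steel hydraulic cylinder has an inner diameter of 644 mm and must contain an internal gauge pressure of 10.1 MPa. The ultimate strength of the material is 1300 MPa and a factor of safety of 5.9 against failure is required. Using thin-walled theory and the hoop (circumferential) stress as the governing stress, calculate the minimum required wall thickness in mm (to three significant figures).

σ_allow = 1300/5.9 = 220.3 MPa.
Hoop stress σ_h = pD/(2t), so t = pD/(2σ_allow) = 10.1×644/(2×220.3) = 14.76 mm.

t = 14.8 mm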